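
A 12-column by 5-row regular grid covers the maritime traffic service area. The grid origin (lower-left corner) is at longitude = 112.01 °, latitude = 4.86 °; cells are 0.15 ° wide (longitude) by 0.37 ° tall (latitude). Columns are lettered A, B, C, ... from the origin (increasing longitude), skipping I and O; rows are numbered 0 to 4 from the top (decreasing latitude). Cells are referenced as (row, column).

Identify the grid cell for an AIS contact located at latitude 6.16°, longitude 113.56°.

Column index: ⌊(113.56 − 112.01) / 0.15⌋ = ⌊10.333⌋ = 10 → column L
Row offset from origin: ⌊(6.16 − 4.86) / 0.37⌋ = ⌊3.514⌋ = 3 → row 1 (counted from top)

(1, L)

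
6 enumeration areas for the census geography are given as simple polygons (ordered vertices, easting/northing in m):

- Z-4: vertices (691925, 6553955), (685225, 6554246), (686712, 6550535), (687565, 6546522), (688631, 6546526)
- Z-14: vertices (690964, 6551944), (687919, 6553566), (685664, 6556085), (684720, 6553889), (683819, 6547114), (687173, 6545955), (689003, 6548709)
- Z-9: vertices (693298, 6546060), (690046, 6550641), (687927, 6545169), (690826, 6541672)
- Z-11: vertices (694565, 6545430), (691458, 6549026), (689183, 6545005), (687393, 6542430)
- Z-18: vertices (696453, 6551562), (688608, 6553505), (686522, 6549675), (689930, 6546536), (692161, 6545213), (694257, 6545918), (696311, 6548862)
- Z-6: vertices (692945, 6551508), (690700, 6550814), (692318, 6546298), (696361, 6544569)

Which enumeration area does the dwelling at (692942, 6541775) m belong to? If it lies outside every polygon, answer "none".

none

Cast a ray rightward from (692942, 6541775). For each polygon, the edges (by vertex number in listed order) whose endpoints lie on opposite sides of northing = 6541775, where each meets that height, and whether that is right or left of the point:
Z-4: no edge straddles that height → 0 crossings.
Z-14: no edge straddles that height → 0 crossings.
Z-9: 3–4 at easting≈690740.6 (left), 4–1 at easting≈690884.0 (left) → 0 crossings.
Z-11: no edge straddles that height → 0 crossings.
Z-18: no edge straddles that height → 0 crossings.
Z-6: no edge straddles that height → 0 crossings.
All counts are even, so the point lies outside every listed polygon.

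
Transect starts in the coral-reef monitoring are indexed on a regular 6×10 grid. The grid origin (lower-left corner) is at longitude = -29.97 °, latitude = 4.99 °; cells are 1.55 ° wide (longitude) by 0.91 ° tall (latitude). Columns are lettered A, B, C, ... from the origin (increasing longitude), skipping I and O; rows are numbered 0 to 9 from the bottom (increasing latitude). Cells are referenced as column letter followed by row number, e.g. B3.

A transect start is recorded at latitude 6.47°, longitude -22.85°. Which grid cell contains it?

E1

Column index: ⌊(-22.85 − -29.97) / 1.55⌋ = ⌊4.594⌋ = 4 → column E
Row offset from origin: ⌊(6.47 − 4.99) / 0.91⌋ = ⌊1.626⌋ = 1 → row 1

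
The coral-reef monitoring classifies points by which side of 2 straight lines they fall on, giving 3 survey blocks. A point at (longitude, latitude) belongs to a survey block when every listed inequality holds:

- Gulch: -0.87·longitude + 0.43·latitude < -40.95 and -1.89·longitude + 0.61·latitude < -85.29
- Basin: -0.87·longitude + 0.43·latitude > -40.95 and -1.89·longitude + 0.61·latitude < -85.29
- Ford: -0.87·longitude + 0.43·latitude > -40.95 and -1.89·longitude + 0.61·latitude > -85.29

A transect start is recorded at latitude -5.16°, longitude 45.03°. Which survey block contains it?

Gulch

-0.87·45.03 + 0.43·-5.16 = -41.395, which is < -40.95
-1.89·45.03 + 0.61·-5.16 = -88.254, which is < -85.29
This sign pattern matches Gulch.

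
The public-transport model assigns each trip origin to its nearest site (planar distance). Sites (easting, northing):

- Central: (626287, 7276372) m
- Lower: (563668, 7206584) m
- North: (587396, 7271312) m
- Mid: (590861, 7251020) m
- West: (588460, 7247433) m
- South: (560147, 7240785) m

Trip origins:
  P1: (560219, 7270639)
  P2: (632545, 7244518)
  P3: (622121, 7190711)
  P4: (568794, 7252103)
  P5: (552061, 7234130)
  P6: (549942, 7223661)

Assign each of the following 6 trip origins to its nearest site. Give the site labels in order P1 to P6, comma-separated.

North, Central, Lower, South, South, South

P1 → North (d²=739042258.00)
P2 → Central (d²=1053839880.00)
P3 → Lower (d²=3668705338.00)
P4 → South (d²=202867733.00)
P5 → South (d²=109672421.00)
P6 → South (d²=397373401.00)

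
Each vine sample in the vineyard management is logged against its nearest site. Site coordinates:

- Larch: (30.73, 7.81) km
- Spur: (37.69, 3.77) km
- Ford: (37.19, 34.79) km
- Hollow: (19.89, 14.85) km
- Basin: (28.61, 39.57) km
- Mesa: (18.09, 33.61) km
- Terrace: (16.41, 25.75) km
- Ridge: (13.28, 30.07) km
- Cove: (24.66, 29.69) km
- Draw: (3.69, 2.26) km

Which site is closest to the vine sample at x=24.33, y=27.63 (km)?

Squared distances to each site:
Larch: 433.792; Spur: 747.789; Ford: 216.645; Hollow: 183.042; Basin: 160.882; Mesa: 74.698; Terrace: 66.261; Ridge: 128.056; Cove: 4.353; Draw: 1069.646.
Minimum at Cove.

Cove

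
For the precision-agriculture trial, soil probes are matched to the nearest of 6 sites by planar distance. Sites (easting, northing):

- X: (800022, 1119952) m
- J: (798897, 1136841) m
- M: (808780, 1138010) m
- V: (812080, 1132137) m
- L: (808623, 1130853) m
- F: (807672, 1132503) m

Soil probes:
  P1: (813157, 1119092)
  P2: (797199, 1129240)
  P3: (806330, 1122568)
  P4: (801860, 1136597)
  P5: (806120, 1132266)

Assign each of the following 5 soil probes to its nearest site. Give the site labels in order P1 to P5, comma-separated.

L, J, X, J, F

P1 → L (d²=158878277.00)
P2 → J (d²=60658405.00)
P3 → X (d²=46634320.00)
P4 → J (d²=8838905.00)
P5 → F (d²=2464873.00)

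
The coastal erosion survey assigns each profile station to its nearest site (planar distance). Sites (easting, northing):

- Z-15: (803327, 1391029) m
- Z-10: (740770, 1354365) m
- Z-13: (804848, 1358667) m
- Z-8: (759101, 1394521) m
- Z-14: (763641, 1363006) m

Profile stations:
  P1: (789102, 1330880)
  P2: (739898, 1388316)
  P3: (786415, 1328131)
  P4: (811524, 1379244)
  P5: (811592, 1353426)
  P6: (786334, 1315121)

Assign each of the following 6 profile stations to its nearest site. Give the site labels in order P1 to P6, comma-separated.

Z-13, Z-8, Z-13, Z-15, Z-13, Z-13

P1 → Z-13 (d²=1020053885.00)
P2 → Z-8 (d²=407257234.00)
P3 → Z-13 (d²=1272222785.00)
P4 → Z-15 (d²=206077034.00)
P5 → Z-13 (d²=72949617.00)
P6 → Z-13 (d²=2239022312.00)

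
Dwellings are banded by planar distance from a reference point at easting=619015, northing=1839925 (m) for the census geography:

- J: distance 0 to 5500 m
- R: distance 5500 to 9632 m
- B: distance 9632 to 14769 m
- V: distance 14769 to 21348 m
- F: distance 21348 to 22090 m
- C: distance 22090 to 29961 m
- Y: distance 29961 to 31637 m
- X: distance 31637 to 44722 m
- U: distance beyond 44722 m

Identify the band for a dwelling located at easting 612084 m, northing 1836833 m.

Distance = √((612084−619015)² + (1836833−1839925)²) = √(48038761.000 + 9560464.000) = 7589.415 m.
5500 ≤ 7589.415 < 9632 → R.

R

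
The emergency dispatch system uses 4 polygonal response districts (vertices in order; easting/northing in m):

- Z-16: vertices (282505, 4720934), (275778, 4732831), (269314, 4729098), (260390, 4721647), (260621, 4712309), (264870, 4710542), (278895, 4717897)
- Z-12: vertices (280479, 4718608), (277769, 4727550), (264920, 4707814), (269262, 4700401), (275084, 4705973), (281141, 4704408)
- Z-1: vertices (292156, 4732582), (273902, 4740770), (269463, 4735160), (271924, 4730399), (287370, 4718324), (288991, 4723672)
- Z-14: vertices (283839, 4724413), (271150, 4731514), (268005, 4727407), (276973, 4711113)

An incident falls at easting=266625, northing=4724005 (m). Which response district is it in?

Z-16

Cast a ray rightward from (266625, 4724005). For each polygon, the edges (by vertex number in listed order) whose endpoints lie on opposite sides of northing = 4724005, where each meets that height, and whether that is right or left of the point:
Z-16: 1–2 at easting≈280768.5 (right), 3–4 at easting≈263214.2 (left) → 1 crossing.
Z-12: 1–2 at easting≈278843.4 (right), 2–3 at easting≈275461.0 (right) → 2 crossings.
Z-1: 4–5 at easting≈280103.0 (right), 6–1 at easting≈289109.3 (right) → 2 crossings.
Z-14: 3–4 at easting≈269877.4 (right), 4–1 at easting≈283628.4 (right) → 2 crossings.
Only Z-16 has an odd count, so the point is inside Z-16.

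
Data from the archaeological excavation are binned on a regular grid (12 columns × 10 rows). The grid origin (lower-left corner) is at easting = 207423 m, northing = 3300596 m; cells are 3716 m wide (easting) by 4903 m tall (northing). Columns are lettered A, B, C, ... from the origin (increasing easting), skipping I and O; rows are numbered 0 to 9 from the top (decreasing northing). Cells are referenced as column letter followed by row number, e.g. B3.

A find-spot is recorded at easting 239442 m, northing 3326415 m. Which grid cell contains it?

Column index: ⌊(239442 − 207423) / 3716⌋ = ⌊8.617⌋ = 8 → column J
Row offset from origin: ⌊(3326415 − 3300596) / 4903⌋ = ⌊5.266⌋ = 5 → row 4 (counted from top)

J4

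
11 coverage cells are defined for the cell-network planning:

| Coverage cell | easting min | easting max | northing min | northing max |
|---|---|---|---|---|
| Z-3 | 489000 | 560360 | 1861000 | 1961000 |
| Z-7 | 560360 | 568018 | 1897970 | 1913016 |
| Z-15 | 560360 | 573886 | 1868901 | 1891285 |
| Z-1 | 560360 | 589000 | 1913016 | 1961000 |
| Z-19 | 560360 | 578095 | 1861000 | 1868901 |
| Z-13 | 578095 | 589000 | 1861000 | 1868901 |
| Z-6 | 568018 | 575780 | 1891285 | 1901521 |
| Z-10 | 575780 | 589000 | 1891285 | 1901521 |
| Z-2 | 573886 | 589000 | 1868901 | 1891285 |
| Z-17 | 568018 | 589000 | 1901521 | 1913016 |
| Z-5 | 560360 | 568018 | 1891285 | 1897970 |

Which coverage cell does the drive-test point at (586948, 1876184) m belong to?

The point has easting = 586948 and northing = 1876184.
Only Z-2 satisfies 573886 ≤ easting ≤ 589000 and 1868901 ≤ northing ≤ 1891285.

Z-2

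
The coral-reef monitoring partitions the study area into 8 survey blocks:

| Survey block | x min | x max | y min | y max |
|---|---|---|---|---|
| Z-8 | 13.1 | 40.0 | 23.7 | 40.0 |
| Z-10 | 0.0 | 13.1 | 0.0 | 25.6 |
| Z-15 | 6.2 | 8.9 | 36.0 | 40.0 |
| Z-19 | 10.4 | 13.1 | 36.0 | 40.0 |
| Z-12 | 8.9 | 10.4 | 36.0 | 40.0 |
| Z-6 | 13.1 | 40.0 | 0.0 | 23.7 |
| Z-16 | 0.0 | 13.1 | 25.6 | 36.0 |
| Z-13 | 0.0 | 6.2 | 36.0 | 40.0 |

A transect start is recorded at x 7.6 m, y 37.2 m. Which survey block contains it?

The point has x = 7.6 and y = 37.2.
Only Z-15 satisfies 6.2 ≤ x ≤ 8.9 and 36.0 ≤ y ≤ 40.0.

Z-15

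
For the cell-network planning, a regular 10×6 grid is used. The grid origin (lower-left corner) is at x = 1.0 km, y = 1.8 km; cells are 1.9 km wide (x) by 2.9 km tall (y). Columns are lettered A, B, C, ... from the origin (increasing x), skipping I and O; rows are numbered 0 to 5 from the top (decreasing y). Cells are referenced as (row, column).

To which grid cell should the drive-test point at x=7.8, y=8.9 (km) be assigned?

(3, D)

Column index: ⌊(7.8 − 1.0) / 1.9⌋ = ⌊3.579⌋ = 3 → column D
Row offset from origin: ⌊(8.9 − 1.8) / 2.9⌋ = ⌊2.448⌋ = 2 → row 3 (counted from top)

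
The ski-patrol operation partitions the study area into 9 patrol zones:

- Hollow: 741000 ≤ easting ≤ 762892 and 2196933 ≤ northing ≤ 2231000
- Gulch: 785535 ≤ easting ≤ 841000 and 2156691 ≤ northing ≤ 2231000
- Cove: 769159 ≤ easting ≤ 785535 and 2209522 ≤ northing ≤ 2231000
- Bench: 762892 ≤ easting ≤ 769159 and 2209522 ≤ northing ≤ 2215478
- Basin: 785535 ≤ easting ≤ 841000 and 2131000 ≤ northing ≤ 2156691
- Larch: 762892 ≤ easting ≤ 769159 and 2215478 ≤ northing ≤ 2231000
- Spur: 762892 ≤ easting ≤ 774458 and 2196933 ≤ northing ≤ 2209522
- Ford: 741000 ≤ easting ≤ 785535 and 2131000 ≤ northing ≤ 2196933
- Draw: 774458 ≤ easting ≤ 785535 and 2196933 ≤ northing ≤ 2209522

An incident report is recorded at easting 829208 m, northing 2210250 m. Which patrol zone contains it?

The point has easting = 829208 and northing = 2210250.
Only Gulch satisfies 785535 ≤ easting ≤ 841000 and 2156691 ≤ northing ≤ 2231000.

Gulch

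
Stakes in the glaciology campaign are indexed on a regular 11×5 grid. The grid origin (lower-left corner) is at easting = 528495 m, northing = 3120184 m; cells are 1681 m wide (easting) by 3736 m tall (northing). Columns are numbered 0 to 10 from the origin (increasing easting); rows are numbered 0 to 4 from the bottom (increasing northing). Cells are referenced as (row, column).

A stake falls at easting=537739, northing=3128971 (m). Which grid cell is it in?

Column index: ⌊(537739 − 528495) / 1681⌋ = ⌊5.499⌋ = 5
Row offset from origin: ⌊(3128971 − 3120184) / 3736⌋ = ⌊2.352⌋ = 2 → row 2

(2, 5)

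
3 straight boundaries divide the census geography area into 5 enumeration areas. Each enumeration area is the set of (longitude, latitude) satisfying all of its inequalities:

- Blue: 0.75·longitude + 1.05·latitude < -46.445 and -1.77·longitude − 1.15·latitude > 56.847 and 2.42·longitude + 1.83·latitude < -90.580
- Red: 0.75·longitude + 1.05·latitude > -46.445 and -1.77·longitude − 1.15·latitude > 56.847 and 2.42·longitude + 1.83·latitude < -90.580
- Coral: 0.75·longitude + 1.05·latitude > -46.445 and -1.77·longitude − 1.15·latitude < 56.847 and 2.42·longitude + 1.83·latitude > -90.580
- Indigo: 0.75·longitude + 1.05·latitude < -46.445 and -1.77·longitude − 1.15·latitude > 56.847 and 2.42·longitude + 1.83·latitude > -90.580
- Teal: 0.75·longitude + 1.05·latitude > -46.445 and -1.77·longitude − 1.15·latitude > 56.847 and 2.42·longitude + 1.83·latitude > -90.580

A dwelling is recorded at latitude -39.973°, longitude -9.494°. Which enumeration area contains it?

0.75·-9.494 + 1.05·-39.973 = -49.092, which is < -46.445
-1.77·-9.494 − 1.15·-39.973 = 62.773, which is > 56.847
2.42·-9.494 + 1.83·-39.973 = -96.126, which is < -90.580
This sign pattern matches Blue.

Blue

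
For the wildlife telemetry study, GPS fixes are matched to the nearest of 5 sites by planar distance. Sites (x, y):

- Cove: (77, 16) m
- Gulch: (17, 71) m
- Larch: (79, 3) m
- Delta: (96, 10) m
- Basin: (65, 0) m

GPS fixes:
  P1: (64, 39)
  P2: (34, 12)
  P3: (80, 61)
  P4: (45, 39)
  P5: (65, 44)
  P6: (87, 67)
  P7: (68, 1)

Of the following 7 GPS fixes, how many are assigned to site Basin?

P1 → Cove
P2 → Basin
P3 → Cove
P4 → Cove
P5 → Cove
P6 → Cove
P7 → Basin
2 of the 7 go to Basin.

2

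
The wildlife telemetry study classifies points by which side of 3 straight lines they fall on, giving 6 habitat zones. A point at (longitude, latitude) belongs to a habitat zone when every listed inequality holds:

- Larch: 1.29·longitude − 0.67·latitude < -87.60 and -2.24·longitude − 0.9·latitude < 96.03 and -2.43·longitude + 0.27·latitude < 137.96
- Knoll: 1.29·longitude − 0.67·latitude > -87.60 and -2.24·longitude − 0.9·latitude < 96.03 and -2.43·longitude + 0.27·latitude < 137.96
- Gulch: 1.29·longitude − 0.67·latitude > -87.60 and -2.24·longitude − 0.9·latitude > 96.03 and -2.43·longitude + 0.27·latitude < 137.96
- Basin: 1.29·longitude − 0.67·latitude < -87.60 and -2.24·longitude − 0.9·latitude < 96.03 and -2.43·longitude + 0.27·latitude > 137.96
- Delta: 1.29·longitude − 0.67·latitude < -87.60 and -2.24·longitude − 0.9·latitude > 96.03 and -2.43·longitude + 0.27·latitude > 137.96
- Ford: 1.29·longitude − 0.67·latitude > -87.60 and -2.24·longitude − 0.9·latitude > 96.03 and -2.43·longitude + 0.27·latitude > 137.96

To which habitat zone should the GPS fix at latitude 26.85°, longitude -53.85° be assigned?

1.29·-53.85 − 0.67·26.85 = -87.456, which is > -87.60
-2.24·-53.85 − 0.9·26.85 = 96.459, which is > 96.03
-2.43·-53.85 + 0.27·26.85 = 138.105, which is > 137.96
This sign pattern matches Ford.

Ford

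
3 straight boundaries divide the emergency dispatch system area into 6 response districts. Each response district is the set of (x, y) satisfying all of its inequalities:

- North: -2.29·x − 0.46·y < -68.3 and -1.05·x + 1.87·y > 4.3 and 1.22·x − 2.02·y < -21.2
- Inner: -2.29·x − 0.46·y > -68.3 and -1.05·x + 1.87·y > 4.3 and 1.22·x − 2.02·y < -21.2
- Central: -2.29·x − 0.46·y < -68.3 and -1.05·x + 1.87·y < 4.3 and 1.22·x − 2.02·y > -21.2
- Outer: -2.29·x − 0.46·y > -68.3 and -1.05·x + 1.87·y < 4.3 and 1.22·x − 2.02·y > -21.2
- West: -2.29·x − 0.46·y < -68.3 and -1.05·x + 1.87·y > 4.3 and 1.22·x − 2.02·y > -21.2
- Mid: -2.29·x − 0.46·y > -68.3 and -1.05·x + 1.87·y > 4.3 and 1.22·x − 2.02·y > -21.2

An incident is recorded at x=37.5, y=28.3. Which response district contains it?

-2.29·37.5 − 0.46·28.3 = -98.893, which is < -68.3
-1.05·37.5 + 1.87·28.3 = 13.546, which is > 4.3
1.22·37.5 − 2.02·28.3 = -11.416, which is > -21.2
This sign pattern matches West.

West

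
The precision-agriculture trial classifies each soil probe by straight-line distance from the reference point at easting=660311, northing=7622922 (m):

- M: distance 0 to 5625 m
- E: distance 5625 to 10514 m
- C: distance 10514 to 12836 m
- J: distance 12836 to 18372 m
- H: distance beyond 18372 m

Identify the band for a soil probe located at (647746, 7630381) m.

Distance = √((647746−660311)² + (7630381−7622922)²) = √(157879225.000 + 55636681.000) = 14612.183 m.
12836 ≤ 14612.183 < 18372 → J.

J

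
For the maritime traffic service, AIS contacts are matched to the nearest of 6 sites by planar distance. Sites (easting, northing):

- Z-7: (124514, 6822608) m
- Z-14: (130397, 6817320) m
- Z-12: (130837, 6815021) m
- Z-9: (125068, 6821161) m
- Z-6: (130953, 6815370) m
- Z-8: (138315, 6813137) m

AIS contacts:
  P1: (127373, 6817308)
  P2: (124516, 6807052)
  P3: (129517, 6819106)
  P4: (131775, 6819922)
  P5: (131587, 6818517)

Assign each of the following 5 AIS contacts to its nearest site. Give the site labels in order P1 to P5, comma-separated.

Z-14, Z-12, Z-14, Z-14, Z-14

P1 → Z-14 (d²=9144720.00)
P2 → Z-12 (d²=103460002.00)
P3 → Z-14 (d²=3964196.00)
P4 → Z-14 (d²=8669288.00)
P5 → Z-14 (d²=2848909.00)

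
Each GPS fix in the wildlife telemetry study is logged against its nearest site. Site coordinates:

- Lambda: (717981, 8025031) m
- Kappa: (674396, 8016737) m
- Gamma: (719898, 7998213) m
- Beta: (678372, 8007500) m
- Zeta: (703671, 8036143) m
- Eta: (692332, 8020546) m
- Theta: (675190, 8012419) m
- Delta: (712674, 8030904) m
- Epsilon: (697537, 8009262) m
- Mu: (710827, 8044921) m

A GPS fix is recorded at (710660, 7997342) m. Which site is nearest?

Gamma

Squared distances to each site:
Lambda: 820277762.000; Kappa: 1691243721.000; Gamma: 86099285.000; Beta: 1145699908.000; Zeta: 1554363722.000; Eta: 874341200.000; Theta: 1485436829.000; Delta: 1130464040.000; Epsilon: 314299529.000; Mu: 2263789130.000.
Minimum at Gamma.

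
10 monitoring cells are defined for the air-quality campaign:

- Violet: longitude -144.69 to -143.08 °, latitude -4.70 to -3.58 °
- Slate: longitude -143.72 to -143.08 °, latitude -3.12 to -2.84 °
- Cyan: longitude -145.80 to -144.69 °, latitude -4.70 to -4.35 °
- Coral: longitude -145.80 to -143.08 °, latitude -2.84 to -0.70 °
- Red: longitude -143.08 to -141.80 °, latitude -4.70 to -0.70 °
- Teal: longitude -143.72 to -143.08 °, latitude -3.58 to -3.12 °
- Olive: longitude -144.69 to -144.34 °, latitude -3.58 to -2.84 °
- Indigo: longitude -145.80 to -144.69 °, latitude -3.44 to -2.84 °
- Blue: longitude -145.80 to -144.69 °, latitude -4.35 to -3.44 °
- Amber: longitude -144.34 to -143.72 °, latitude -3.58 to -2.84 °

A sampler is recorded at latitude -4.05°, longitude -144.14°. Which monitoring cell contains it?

Violet

The point has longitude = -144.14 and latitude = -4.05.
Only Violet satisfies -144.69 ≤ longitude ≤ -143.08 and -4.70 ≤ latitude ≤ -3.58.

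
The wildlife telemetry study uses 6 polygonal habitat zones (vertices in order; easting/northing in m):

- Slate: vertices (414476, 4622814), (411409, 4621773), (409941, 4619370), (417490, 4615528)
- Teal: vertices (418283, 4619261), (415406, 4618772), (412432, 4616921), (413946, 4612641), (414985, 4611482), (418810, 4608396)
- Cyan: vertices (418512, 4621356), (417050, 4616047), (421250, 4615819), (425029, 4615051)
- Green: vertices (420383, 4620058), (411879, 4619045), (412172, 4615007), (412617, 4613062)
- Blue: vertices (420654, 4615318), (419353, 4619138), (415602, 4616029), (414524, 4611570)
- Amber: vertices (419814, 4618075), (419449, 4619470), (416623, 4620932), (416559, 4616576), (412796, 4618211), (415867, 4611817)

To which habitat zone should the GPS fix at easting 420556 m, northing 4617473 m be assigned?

Cyan

Cast a ray rightward from (420556, 4617473). For each polygon, the edges (by vertex number in listed order) whose endpoints lie on opposite sides of northing = 4617473, where each meets that height, and whether that is right or left of the point:
Slate: 3–4 at easting≈413668.3 (left), 4–1 at easting≈416685.4 (left) → 0 crossings.
Teal: 2–3 at easting≈413318.9 (left), 6–1 at easting≈418369.7 (left) → 0 crossings.
Cyan: 1–2 at easting≈417442.7 (left), 4–1 at easting≈422525.6 (right) → 1 crossing.
Green: 2–3 at easting≈411993.1 (left), 4–1 at easting≈417513.5 (left) → 0 crossings.
Blue: 1–2 at easting≈419920.1 (left), 2–3 at easting≈417344.2 (left) → 0 crossings.
Amber: 3–4 at easting≈416572.2 (left), 4–5 at easting≈414494.5 (left), 5–6 at easting≈413150.5 (left), 6–1 at easting≈419434.3 (left) → 0 crossings.
Only Cyan has an odd count, so the point is inside Cyan.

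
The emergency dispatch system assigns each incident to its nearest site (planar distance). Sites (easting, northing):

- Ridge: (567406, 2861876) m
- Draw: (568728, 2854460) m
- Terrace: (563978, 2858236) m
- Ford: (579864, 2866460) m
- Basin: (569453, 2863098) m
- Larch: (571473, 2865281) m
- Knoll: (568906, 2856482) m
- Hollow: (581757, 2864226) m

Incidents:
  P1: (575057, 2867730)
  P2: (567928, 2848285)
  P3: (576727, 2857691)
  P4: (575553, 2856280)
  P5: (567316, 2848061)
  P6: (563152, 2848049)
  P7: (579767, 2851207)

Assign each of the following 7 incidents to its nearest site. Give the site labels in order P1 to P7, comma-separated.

P1 → Larch (d²=18842657.00)
P2 → Draw (d²=38770625.00)
P3 → Knoll (d²=62629722.00)
P4 → Knoll (d²=44223413.00)
P5 → Draw (d²=42940945.00)
P6 → Draw (d²=72192697.00)
P7 → Draw (d²=132441530.00)

Larch, Draw, Knoll, Knoll, Draw, Draw, Draw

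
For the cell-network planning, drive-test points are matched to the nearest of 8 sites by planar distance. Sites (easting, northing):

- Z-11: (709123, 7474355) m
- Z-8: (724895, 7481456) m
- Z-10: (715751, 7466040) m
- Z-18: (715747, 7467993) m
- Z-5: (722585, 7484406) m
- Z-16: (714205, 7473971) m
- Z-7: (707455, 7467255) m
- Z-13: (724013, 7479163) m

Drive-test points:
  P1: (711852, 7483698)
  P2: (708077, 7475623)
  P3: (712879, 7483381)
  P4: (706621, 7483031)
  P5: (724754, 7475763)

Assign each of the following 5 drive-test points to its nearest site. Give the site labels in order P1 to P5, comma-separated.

P1 → Z-11 (d²=94739090.00)
P2 → Z-11 (d²=2701940.00)
P3 → Z-16 (d²=90306376.00)
P4 → Z-11 (d²=81532980.00)
P5 → Z-13 (d²=12109081.00)

Z-11, Z-11, Z-16, Z-11, Z-13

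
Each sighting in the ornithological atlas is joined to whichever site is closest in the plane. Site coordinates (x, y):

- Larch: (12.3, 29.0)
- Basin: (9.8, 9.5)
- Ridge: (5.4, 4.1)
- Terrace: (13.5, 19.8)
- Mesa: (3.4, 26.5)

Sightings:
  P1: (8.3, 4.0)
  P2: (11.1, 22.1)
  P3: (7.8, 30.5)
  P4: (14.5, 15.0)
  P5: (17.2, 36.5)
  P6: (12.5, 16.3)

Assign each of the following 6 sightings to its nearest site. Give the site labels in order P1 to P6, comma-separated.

P1 → Ridge (d²=8.42)
P2 → Terrace (d²=11.05)
P3 → Larch (d²=22.50)
P4 → Terrace (d²=24.04)
P5 → Larch (d²=80.26)
P6 → Terrace (d²=13.25)

Ridge, Terrace, Larch, Terrace, Larch, Terrace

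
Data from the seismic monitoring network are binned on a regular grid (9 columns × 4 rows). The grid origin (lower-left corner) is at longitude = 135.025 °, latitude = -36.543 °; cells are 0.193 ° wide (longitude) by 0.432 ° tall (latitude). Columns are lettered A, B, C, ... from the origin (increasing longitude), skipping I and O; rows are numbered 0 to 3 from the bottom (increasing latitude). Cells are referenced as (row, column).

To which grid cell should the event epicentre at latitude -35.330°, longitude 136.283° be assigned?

(2, G)

Column index: ⌊(136.283 − 135.025) / 0.193⌋ = ⌊6.518⌋ = 6 → column G
Row offset from origin: ⌊(-35.330 − -36.543) / 0.432⌋ = ⌊2.808⌋ = 2 → row 2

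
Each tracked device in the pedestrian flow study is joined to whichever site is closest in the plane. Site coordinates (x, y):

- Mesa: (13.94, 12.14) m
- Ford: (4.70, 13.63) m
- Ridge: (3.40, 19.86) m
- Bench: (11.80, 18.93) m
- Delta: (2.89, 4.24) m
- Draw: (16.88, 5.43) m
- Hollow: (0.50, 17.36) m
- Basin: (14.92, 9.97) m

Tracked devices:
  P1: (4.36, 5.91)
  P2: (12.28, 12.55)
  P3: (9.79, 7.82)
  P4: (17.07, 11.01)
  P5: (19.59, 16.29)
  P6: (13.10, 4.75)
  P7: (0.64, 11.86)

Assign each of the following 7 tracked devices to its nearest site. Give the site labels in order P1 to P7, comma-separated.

Delta, Mesa, Basin, Basin, Mesa, Draw, Ford

P1 → Delta (d²=4.95)
P2 → Mesa (d²=2.92)
P3 → Basin (d²=30.94)
P4 → Basin (d²=5.70)
P5 → Mesa (d²=49.14)
P6 → Draw (d²=14.75)
P7 → Ford (d²=19.62)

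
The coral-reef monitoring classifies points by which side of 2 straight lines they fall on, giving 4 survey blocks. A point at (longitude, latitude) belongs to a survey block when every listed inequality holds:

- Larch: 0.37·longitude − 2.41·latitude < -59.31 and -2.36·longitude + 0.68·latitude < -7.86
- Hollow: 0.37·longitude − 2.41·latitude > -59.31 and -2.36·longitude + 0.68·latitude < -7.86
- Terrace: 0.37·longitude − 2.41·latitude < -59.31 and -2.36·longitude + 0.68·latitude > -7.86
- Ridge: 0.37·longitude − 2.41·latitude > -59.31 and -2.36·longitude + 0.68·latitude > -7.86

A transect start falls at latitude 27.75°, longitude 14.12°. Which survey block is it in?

0.37·14.12 − 2.41·27.75 = -61.653, which is < -59.31
-2.36·14.12 + 0.68·27.75 = -14.453, which is < -7.86
This sign pattern matches Larch.

Larch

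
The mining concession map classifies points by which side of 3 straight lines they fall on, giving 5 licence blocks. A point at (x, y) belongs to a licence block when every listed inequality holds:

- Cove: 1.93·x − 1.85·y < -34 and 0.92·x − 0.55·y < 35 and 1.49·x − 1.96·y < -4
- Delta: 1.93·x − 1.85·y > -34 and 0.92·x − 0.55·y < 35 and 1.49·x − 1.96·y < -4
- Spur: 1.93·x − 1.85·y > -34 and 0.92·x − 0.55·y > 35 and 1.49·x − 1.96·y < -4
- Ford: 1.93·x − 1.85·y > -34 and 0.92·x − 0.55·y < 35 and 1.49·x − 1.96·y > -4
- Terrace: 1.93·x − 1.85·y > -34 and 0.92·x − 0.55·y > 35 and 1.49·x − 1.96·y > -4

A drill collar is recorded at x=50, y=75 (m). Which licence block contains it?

Cove

1.93·50 − 1.85·75 = -42.250, which is < -34
0.92·50 − 0.55·75 = 4.750, which is < 35
1.49·50 − 1.96·75 = -72.500, which is < -4
This sign pattern matches Cove.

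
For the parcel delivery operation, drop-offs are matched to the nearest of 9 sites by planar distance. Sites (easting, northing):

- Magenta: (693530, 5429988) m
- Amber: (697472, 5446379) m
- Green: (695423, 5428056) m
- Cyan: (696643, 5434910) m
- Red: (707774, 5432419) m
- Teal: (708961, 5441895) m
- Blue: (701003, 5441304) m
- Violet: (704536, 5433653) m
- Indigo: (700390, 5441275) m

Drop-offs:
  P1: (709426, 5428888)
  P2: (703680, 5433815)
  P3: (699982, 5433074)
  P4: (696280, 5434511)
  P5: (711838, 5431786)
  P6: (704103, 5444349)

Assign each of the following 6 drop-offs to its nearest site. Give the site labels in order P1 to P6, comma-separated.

Red, Violet, Cyan, Cyan, Red, Blue

P1 → Red (d²=15197065.00)
P2 → Violet (d²=758980.00)
P3 → Cyan (d²=14519817.00)
P4 → Cyan (d²=290970.00)
P5 → Red (d²=16916785.00)
P6 → Blue (d²=18882025.00)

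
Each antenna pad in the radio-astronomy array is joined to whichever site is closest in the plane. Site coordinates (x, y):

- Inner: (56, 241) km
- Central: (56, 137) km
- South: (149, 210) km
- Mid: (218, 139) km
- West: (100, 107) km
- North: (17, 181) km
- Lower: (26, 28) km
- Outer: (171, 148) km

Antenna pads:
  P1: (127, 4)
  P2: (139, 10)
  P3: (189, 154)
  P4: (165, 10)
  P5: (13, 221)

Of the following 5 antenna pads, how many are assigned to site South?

P1 → Lower
P2 → West
P3 → Outer
P4 → West
P5 → North
0 of the 5 go to South.

0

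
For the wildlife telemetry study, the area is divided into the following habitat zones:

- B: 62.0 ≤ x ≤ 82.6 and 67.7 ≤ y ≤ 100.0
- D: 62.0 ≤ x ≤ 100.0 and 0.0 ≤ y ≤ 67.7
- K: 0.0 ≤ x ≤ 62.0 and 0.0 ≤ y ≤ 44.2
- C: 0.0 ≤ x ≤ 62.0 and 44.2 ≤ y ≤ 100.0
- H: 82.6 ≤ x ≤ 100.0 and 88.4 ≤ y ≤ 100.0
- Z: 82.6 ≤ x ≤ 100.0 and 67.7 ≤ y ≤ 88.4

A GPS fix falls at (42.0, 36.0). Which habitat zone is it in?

K

The point has x = 42.0 and y = 36.0.
Only K satisfies 0.0 ≤ x ≤ 62.0 and 0.0 ≤ y ≤ 44.2.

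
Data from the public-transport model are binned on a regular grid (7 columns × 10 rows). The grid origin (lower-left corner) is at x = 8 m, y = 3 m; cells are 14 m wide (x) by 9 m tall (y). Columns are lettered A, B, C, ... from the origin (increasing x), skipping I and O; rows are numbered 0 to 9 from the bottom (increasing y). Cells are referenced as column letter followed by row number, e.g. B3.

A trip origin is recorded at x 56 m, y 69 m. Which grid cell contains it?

Column index: ⌊(56 − 8) / 14⌋ = ⌊3.429⌋ = 3 → column D
Row offset from origin: ⌊(69 − 3) / 9⌋ = ⌊7.333⌋ = 7 → row 7

D7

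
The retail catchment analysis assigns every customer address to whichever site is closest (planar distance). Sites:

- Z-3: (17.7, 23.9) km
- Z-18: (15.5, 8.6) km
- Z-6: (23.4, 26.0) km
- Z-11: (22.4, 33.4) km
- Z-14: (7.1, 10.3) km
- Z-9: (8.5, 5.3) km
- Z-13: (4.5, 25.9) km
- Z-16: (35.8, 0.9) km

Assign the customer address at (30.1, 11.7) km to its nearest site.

Z-16

Squared distances to each site:
Z-3: 302.600; Z-18: 222.770; Z-6: 249.380; Z-11: 530.180; Z-14: 530.960; Z-9: 507.520; Z-13: 857.000; Z-16: 149.130.
Minimum at Z-16.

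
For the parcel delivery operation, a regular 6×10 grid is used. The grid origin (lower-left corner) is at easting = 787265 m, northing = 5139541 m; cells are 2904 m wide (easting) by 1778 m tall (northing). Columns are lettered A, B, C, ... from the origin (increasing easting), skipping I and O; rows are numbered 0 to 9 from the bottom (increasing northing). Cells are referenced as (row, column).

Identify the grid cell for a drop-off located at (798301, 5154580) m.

(8, D)

Column index: ⌊(798301 − 787265) / 2904⌋ = ⌊3.800⌋ = 3 → column D
Row offset from origin: ⌊(5154580 − 5139541) / 1778⌋ = ⌊8.458⌋ = 8 → row 8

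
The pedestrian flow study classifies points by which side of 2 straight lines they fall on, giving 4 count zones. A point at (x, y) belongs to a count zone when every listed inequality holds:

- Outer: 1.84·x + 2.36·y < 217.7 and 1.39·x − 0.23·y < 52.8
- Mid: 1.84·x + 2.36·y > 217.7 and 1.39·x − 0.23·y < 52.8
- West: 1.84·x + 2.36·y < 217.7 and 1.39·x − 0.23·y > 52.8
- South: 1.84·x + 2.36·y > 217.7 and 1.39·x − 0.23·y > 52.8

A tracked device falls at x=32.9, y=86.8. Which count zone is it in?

Mid

1.84·32.9 + 2.36·86.8 = 265.384, which is > 217.7
1.39·32.9 − 0.23·86.8 = 25.767, which is < 52.8
This sign pattern matches Mid.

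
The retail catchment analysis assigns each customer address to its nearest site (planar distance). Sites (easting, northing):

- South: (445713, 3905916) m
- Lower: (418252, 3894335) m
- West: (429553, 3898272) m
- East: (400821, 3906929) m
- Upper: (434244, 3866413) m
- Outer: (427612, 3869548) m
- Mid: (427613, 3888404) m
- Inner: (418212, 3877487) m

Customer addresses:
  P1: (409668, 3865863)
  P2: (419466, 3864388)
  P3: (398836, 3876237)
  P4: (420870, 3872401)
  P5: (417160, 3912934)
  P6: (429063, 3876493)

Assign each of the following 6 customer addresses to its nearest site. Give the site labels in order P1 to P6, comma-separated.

Inner, Outer, Inner, Inner, East, Outer

P1 → Inner (d²=208117312.00)
P2 → Outer (d²=92982916.00)
P3 → Inner (d²=376991876.00)
P4 → Inner (d²=32932360.00)
P5 → East (d²=303022946.00)
P6 → Outer (d²=50338426.00)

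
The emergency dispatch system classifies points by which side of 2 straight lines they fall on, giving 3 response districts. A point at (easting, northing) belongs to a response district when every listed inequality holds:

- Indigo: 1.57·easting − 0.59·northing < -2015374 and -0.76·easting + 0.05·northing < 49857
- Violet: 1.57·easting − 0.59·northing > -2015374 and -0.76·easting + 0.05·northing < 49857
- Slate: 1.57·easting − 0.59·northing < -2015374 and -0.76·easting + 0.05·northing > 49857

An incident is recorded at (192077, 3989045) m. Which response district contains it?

1.57·192077 − 0.59·3989045 = -2051975.660, which is < -2015374
-0.76·192077 + 0.05·3989045 = 53473.730, which is > 49857
This sign pattern matches Slate.

Slate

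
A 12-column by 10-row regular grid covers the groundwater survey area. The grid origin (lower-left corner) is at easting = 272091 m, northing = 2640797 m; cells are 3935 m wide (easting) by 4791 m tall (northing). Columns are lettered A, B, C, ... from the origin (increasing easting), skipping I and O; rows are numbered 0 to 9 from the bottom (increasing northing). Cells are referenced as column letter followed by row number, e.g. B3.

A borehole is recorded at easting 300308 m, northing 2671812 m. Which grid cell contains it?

H6

Column index: ⌊(300308 − 272091) / 3935⌋ = ⌊7.171⌋ = 7 → column H
Row offset from origin: ⌊(2671812 − 2640797) / 4791⌋ = ⌊6.474⌋ = 6 → row 6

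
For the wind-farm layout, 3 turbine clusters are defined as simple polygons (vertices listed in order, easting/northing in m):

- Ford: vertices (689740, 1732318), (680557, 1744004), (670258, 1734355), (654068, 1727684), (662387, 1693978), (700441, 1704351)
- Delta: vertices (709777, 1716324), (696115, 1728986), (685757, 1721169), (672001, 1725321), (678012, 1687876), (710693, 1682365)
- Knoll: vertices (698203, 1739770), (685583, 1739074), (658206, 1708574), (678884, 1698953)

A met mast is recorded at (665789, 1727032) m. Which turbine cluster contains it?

Ford

Cast a ray rightward from (665789, 1727032). For each polygon, the edges (by vertex number in listed order) whose endpoints lie on opposite sides of northing = 1727032, where each meets that height, and whether that is right or left of the point:
Ford: 4–5 at easting≈654228.9 (left), 6–1 at easting≈691762.6 (right) → 1 crossing.
Delta: 1–2 at easting≈698223.3 (right), 2–3 at easting≈693525.8 (right) → 2 crossings.
Knoll: 2–3 at easting≈674774.0 (right), 4–1 at easting≈692174.0 (right) → 2 crossings.
Only Ford has an odd count, so the point is inside Ford.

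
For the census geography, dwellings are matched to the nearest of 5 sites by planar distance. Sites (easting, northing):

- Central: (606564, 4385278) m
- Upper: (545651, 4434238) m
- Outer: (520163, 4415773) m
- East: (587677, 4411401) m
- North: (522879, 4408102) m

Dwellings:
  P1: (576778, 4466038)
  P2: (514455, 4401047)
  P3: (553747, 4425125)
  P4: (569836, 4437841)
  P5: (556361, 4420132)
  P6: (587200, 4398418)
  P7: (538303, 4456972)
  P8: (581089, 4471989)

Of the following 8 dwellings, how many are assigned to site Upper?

P1 → Upper
P2 → North
P3 → Upper
P4 → Upper
P5 → Upper
P6 → East
P7 → Upper
P8 → Upper
6 of the 8 go to Upper.

6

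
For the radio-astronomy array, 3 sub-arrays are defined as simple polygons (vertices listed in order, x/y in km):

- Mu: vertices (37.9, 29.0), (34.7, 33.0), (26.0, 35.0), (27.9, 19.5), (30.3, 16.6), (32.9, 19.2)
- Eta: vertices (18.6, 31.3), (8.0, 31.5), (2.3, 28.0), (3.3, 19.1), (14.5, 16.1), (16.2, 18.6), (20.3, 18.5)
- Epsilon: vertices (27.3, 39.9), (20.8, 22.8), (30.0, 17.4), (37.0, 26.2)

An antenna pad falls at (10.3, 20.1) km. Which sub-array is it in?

Cast a ray rightward from (10.3, 20.1). For each polygon, the edges (by vertex number in listed order) whose endpoints lie on opposite sides of y = 20.1, where each meets that height, and whether that is right or left of the point:
Mu: 3–4 at x≈27.83 (right), 6–1 at x≈33.36 (right) → 2 crossings.
Eta: 3–4 at x≈3.19 (left), 7–1 at x≈20.09 (right) → 1 crossing.
Epsilon: 2–3 at x≈25.40 (right), 3–4 at x≈32.15 (right) → 2 crossings.
Only Eta has an odd count, so the point is inside Eta.

Eta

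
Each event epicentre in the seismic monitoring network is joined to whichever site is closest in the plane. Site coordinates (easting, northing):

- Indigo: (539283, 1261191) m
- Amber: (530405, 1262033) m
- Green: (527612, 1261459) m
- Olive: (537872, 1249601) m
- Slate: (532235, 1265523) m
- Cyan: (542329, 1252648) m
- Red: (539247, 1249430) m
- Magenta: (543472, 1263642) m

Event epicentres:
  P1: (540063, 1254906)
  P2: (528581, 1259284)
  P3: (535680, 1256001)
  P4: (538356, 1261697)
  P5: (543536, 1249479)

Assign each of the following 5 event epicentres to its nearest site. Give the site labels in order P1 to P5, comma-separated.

Cyan, Green, Indigo, Indigo, Cyan

P1 → Cyan (d²=10233320.00)
P2 → Green (d²=5669586.00)
P3 → Indigo (d²=39917709.00)
P4 → Indigo (d²=1115365.00)
P5 → Cyan (d²=11499410.00)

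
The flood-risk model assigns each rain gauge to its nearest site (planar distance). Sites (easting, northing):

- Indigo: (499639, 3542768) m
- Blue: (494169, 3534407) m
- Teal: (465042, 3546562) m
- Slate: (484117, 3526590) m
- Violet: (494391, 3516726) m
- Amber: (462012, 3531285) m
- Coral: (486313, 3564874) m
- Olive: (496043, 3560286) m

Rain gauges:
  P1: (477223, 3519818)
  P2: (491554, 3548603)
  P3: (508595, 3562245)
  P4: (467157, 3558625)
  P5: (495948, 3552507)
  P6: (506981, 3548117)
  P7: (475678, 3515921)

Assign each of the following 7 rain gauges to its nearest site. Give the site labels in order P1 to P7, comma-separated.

Slate, Indigo, Olive, Teal, Olive, Indigo, Slate

P1 → Slate (d²=93387220.00)
P2 → Indigo (d²=99414450.00)
P3 → Olive (d²=161390385.00)
P4 → Teal (d²=149989194.00)
P5 → Olive (d²=60521866.00)
P6 → Indigo (d²=82516765.00)
P7 → Slate (d²=185044282.00)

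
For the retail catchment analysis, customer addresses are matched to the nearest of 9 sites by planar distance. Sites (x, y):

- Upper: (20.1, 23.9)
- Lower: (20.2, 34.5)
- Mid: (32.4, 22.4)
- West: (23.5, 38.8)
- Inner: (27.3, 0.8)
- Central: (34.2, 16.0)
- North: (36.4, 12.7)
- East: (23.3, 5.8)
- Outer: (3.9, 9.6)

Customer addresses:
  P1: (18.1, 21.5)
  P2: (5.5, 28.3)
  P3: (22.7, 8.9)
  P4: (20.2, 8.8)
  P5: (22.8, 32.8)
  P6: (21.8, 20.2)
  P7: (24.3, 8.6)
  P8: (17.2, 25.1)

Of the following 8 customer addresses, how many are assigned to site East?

3

P1 → Upper
P2 → Upper
P3 → East
P4 → East
P5 → Lower
P6 → Upper
P7 → East
P8 → Upper
3 of the 8 go to East.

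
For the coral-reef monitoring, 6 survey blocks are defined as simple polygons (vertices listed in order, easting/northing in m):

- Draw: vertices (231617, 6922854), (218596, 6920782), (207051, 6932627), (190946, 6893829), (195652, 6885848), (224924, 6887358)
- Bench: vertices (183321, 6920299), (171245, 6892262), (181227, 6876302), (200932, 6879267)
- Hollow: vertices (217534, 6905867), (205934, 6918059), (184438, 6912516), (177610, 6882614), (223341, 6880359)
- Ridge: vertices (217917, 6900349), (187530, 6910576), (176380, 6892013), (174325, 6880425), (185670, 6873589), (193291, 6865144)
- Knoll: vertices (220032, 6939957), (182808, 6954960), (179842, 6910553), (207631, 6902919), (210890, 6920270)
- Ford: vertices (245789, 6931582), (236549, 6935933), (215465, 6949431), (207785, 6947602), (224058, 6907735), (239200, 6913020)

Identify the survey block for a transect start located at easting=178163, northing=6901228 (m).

Bench

Cast a ray rightward from (178163, 6901228). For each polygon, the edges (by vertex number in listed order) whose endpoints lie on opposite sides of northing = 6901228, where each meets that height, and whether that is right or left of the point:
Draw: 3–4 at easting≈194017.3 (right), 6–1 at easting≈227539.3 (right) → 2 crossings.
Bench: 1–2 at easting≈175106.8 (left), 4–1 at easting≈191506.3 (right) → 1 crossing.
Hollow: 3–4 at easting≈181860.4 (right), 5–1 at easting≈218590.1 (right) → 2 crossings.
Ridge: 1–2 at easting≈215305.3 (right), 2–3 at easting≈181915.1 (right) → 2 crossings.
Knoll: no edge straddles that height → 0 crossings.
Ford: no edge straddles that height → 0 crossings.
Only Bench has an odd count, so the point is inside Bench.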